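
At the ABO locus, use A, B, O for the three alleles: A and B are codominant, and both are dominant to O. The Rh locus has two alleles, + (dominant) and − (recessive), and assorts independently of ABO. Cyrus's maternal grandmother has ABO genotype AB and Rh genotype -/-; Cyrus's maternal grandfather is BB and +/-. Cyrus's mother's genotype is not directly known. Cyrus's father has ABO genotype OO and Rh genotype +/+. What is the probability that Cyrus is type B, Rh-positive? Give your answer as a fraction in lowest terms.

3/4

Cyrus's mother's ABO genotype from AB × BB: 1/2 AB, 1/2 BB.
Crossing each possibility with the father OO and summing P(type B): 1/2·1/2 + 1/2·1 = 3/4.
Similarly for Rh via the mother's Rh distribution: P(Rh+) = 1.
Independent loci: 3/4 × 1 = 3/4.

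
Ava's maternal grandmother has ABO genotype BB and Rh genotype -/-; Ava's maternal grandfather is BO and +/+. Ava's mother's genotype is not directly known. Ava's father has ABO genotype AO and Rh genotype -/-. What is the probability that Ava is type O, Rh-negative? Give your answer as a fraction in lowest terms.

1/16

Ava's mother's ABO genotype from BB × BO: 1/2 BB, 1/2 BO.
Crossing each possibility with the father AO and summing P(type O): 1/2·0 + 1/2·1/4 = 1/8.
Similarly for Rh via the mother's Rh distribution: P(Rh-) = 1/2.
Independent loci: 1/8 × 1/2 = 1/16.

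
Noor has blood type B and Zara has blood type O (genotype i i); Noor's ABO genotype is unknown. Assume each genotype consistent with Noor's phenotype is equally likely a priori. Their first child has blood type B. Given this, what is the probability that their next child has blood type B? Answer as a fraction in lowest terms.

5/6

Possible genotypes: Noor ∈ {I^B I^B, I^B i}; Zara ∈ {i i}.
Weight each parental genotype pair by prior × P(type-B child):
  I^B I^B × i i: posterior weight 2/3; P(next child type B) = 1.
  I^B i × i i: posterior weight 1/3; P(next child type B) = 1/2.
Weighted sum = 5/6.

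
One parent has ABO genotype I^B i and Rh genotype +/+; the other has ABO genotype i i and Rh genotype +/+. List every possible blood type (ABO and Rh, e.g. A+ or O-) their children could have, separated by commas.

O+, B+

Gametes from I^B i × i i give offspring ABO genotypes I^B i, i i, i.e. phenotypes O, B.
Rh cross +/+ × +/+ → phenotypes Rh+.
Combining independently: O+, B+.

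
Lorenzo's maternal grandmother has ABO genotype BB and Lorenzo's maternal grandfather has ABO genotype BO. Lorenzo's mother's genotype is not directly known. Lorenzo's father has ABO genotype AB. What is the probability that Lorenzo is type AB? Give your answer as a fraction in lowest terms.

3/8

Lorenzo's mother's ABO genotype from BB × BO: 1/2 BB, 1/2 BO.
Crossing each possibility with the father AB and summing P(type AB): 1/2·1/2 + 1/2·1/4 = 3/8.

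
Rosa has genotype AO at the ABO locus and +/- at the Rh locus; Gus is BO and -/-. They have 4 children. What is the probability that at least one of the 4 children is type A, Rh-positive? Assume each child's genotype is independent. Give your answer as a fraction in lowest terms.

1695/4096

ABO cross AO × BO → 1/4 O, 1/4 A, 1/4 B, 1/4 AB.
Rh cross +/- × -/- → 1/2 Rh+, 1/2 Rh-; so P(type A, Rh-positive) = 1/4 × 1/2 = 1/8 per child.
P(none) = (7/8)^4 = 2401/4096; P(at least one) = 1 − 2401/4096 = 1695/4096.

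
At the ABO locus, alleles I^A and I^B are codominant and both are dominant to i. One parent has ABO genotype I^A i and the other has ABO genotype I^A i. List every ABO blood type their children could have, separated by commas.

Gametes from I^A i × I^A i give offspring ABO genotypes I^A I^A, I^A i, i i, i.e. phenotypes O, A.

O, A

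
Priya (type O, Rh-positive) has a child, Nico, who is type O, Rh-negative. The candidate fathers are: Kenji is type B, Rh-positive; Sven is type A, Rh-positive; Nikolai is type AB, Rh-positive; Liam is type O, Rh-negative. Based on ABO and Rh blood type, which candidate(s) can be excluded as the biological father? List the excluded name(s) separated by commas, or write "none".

A candidate is excluded only if no genotype consistent with his phenotype could produce a type O, Rh-negative child with a type O, Rh-positive mother.
Nikolai (type AB, Rh+): no genotype consistent with that phenotype can produce a type-O Rh- child with a type-O mother.

Nikolai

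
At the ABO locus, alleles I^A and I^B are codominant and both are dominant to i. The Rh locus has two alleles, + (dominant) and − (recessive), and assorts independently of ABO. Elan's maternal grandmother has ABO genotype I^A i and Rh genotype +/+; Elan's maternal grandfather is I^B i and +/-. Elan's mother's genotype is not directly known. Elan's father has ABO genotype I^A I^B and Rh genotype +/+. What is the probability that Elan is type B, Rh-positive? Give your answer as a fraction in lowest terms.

Elan's mother's ABO genotype from I^A i × I^B i: 1/4 I^A I^B, 1/4 I^A i, 1/4 I^B i, 1/4 i i.
Crossing each possibility with the father I^A I^B and summing P(type B): 1/4·1/4 + 1/4·1/4 + 1/4·1/2 + 1/4·1/2 = 3/8.
Similarly for Rh via the mother's Rh distribution: P(Rh+) = 1.
Independent loci: 3/8 × 1 = 3/8.

3/8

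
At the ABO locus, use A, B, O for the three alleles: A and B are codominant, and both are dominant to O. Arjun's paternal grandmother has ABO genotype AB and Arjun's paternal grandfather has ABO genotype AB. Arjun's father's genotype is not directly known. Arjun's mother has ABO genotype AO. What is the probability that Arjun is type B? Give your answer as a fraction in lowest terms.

Arjun's father's ABO genotype from AB × AB: 1/4 AA, 1/2 AB, 1/4 BB.
Crossing each possibility with the mother AO and summing P(type B): 1/4·0 + 1/2·1/4 + 1/4·1/2 = 1/4.

1/4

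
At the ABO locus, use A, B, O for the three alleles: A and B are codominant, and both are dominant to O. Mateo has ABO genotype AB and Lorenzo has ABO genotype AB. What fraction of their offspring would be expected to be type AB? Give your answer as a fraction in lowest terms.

ABO cross AB × AB → offspring phenotypes: 1/4 A, 1/4 B, 1/2 AB.
So P(type AB) = 1/2.

1/2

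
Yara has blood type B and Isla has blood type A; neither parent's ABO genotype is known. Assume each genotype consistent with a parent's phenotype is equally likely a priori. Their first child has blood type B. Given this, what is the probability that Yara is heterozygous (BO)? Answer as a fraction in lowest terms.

Possible genotypes: Yara ∈ {BB, BO}; Isla ∈ {AA, AO}.
Weight each parental genotype pair by prior × P(type-B child):
  BB × AO: posterior weight 2/3.
  BO × AO: posterior weight 1/3.
Sum the posterior weight over pairs where Yara is BO: 1/3.

1/3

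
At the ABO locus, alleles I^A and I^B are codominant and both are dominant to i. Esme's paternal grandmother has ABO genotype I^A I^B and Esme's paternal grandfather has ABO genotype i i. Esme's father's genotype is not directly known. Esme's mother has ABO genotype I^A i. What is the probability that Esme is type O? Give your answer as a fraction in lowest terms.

1/4

Esme's father's ABO genotype from I^A I^B × i i: 1/2 I^A i, 1/2 I^B i.
Crossing each possibility with the mother I^A i and summing P(type O): 1/2·1/4 + 1/2·1/4 = 1/4.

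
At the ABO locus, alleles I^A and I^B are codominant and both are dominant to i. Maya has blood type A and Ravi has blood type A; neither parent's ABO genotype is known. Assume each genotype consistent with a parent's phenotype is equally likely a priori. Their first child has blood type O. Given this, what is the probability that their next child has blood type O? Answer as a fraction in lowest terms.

1/4

Possible genotypes: Maya ∈ {I^A I^A, I^A i}; Ravi ∈ {I^A I^A, I^A i}.
Weight each parental genotype pair by prior × P(type-O child):
  I^A i × I^A i: posterior weight 1; P(next child type O) = 1/4.
Weighted sum = 1/4.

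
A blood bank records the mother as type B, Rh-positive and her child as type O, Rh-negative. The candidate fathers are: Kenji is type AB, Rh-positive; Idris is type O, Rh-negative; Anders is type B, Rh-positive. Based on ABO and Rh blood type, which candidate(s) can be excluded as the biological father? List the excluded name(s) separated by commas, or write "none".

Kenji

A candidate is excluded only if no genotype consistent with his phenotype could produce a type O, Rh-negative child with a type B, Rh-positive mother.
Kenji (type AB, Rh+): no genotype consistent with that phenotype can produce a type-O Rh- child with a type-B mother.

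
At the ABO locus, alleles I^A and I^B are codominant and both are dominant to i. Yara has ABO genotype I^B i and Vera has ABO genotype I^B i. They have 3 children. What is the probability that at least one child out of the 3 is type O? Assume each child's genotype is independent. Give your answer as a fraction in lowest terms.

37/64

ABO cross I^B i × I^B i → 1/4 O, 3/4 B.
So P(type O) = 1/4 per child.
P(none) = (3/4)^3 = 27/64; P(at least one) = 1 − 27/64 = 37/64.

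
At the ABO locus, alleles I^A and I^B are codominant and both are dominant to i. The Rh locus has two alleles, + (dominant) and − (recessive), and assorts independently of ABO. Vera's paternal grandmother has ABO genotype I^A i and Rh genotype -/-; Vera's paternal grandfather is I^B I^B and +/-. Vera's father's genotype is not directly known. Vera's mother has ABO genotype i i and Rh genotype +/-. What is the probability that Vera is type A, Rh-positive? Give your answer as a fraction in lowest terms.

Vera's father's ABO genotype from I^A i × I^B I^B: 1/2 I^A I^B, 1/2 I^B i.
Crossing each possibility with the mother i i and summing P(type A): 1/2·1/2 + 1/2·0 = 1/4.
Similarly for Rh via the father's Rh distribution: P(Rh+) = 5/8.
Independent loci: 1/4 × 5/8 = 5/32.

5/32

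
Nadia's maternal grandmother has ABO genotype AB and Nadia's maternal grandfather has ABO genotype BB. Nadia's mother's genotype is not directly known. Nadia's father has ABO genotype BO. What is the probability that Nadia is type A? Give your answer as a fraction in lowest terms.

Nadia's mother's ABO genotype from AB × BB: 1/2 AB, 1/2 BB.
Crossing each possibility with the father BO and summing P(type A): 1/2·1/4 + 1/2·0 = 1/8.

1/8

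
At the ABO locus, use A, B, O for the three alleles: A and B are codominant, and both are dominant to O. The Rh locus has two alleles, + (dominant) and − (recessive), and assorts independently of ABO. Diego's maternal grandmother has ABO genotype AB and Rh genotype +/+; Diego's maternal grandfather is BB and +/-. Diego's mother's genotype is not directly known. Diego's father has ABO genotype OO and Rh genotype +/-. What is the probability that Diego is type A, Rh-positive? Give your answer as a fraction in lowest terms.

Diego's mother's ABO genotype from AB × BB: 1/2 AB, 1/2 BB.
Crossing each possibility with the father OO and summing P(type A): 1/2·1/2 + 1/2·0 = 1/4.
Similarly for Rh via the mother's Rh distribution: P(Rh+) = 7/8.
Independent loci: 1/4 × 7/8 = 7/32.

7/32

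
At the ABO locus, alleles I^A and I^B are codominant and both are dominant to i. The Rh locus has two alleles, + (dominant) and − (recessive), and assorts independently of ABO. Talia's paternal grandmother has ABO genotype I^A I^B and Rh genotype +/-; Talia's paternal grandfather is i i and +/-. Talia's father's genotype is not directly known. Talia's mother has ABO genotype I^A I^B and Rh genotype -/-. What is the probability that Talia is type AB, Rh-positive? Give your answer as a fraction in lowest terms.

1/8

Talia's father's ABO genotype from I^A I^B × i i: 1/2 I^A i, 1/2 I^B i.
Crossing each possibility with the mother I^A I^B and summing P(type AB): 1/2·1/4 + 1/2·1/4 = 1/4.
Similarly for Rh via the father's Rh distribution: P(Rh+) = 1/2.
Independent loci: 1/4 × 1/2 = 1/8.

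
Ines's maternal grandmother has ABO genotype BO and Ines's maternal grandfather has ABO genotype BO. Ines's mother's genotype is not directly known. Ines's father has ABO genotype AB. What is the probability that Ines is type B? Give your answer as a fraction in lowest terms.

1/2

Ines's mother's ABO genotype from BO × BO: 1/4 BB, 1/2 BO, 1/4 OO.
Crossing each possibility with the father AB and summing P(type B): 1/4·1/2 + 1/2·1/2 + 1/4·1/2 = 1/2.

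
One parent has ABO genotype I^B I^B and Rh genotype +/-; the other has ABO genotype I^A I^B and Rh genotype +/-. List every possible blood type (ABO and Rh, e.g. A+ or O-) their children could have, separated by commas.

Gametes from I^B I^B × I^A I^B give offspring ABO genotypes I^A I^B, I^B I^B, i.e. phenotypes B, AB.
Rh cross +/- × +/- → phenotypes Rh+, Rh-.
Combining independently: B+, B-, AB+, AB-.

B+, B-, AB+, AB-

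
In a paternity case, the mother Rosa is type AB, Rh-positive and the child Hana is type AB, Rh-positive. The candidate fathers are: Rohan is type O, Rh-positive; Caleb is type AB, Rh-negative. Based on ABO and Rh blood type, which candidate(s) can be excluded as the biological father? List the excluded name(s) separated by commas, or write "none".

A candidate is excluded only if no genotype consistent with his phenotype could produce a type AB, Rh-positive child with a type AB, Rh-positive mother.
Rohan (type O, Rh+): no genotype consistent with that phenotype can produce a type-AB Rh+ child with a type-AB mother.

Rohan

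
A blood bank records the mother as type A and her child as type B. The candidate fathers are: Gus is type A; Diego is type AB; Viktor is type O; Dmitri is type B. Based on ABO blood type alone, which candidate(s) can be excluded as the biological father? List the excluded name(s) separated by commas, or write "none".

A candidate is excluded only if no genotype consistent with his phenotype could produce a type B child with a type A mother.
Gus (type A): no genotype consistent with that phenotype can produce a type-B child with a type-A mother.
Viktor (type O): no genotype consistent with that phenotype can produce a type-B child with a type-A mother.

Gus, Viktor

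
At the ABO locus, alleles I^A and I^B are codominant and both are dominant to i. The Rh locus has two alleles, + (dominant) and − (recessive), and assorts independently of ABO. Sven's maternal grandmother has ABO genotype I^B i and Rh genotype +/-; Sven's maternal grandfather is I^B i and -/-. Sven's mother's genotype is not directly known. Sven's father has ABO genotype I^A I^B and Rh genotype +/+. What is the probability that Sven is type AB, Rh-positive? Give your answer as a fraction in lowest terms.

1/4

Sven's mother's ABO genotype from I^B i × I^B i: 1/4 I^B I^B, 1/2 I^B i, 1/4 i i.
Crossing each possibility with the father I^A I^B and summing P(type AB): 1/4·1/2 + 1/2·1/4 + 1/4·0 = 1/4.
Similarly for Rh via the mother's Rh distribution: P(Rh+) = 1.
Independent loci: 1/4 × 1 = 1/4.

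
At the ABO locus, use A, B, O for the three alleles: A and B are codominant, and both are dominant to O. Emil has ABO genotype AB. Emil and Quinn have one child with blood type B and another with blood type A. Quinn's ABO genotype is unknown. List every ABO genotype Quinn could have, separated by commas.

For each candidate genotype of Quinn, check whether crossing it with AB can produce every observed child phenotype.
  AA → possible child types {A, AB} ✗
  AB → possible child types {A, B, AB} ✓
  AO → possible child types {A, B, AB} ✓
  BB → possible child types {B, AB} ✗
  BO → possible child types {A, B, AB} ✓
  OO → possible child types {A, B} ✓

AB, AO, BO, OO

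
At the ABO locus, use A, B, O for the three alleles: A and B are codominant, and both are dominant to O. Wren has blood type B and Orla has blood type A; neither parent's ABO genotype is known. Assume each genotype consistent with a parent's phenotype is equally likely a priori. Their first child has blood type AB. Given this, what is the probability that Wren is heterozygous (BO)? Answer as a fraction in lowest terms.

1/3

Possible genotypes: Wren ∈ {BB, BO}; Orla ∈ {AA, AO}.
Weight each parental genotype pair by prior × P(type-AB child):
  BB × AA: posterior weight 4/9.
  BB × AO: posterior weight 2/9.
  BO × AA: posterior weight 2/9.
  BO × AO: posterior weight 1/9.
Sum the posterior weight over pairs where Wren is BO: 1/3.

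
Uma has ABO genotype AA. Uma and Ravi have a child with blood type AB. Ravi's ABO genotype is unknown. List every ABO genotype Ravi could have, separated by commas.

AB, BB, BO

For each candidate genotype of Ravi, check whether crossing it with AA can produce every observed child phenotype.
  AA → possible child types {A} ✗
  AB → possible child types {A, AB} ✓
  AO → possible child types {A} ✗
  BB → possible child types {AB} ✓
  BO → possible child types {A, AB} ✓
  OO → possible child types {A} ✗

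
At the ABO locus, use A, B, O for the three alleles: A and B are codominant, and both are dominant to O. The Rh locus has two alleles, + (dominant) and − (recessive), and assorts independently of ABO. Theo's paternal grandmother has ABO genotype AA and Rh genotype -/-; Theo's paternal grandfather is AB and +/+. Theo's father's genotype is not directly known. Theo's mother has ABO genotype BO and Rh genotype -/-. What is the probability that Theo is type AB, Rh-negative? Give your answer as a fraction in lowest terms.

3/16

Theo's father's ABO genotype from AA × AB: 1/2 AA, 1/2 AB.
Crossing each possibility with the mother BO and summing P(type AB): 1/2·1/2 + 1/2·1/4 = 3/8.
Similarly for Rh via the father's Rh distribution: P(Rh-) = 1/2.
Independent loci: 3/8 × 1/2 = 3/16.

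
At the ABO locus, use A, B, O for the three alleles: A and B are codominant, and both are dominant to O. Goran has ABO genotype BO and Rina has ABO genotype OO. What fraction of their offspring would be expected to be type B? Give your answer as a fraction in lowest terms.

1/2

ABO cross BO × OO → offspring phenotypes: 1/2 O, 1/2 B.
So P(type B) = 1/2.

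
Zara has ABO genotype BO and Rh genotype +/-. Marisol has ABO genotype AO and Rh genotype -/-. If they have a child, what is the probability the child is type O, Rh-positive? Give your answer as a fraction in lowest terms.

ABO cross BO × AO → offspring phenotypes: 1/4 O, 1/4 A, 1/4 B, 1/4 AB.
Rh cross +/- × -/- → 1/2 Rh+, 1/2 Rh-.
Independent loci: P(type O, Rh-positive) = 1/4 × 1/2 = 1/8.

1/8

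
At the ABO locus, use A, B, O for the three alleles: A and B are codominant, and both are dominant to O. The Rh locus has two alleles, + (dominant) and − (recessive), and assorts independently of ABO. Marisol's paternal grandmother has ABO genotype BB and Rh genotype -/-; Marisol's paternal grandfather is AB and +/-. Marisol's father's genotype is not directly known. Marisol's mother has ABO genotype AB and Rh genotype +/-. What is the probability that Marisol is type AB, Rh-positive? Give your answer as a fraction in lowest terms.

5/16

Marisol's father's ABO genotype from BB × AB: 1/2 AB, 1/2 BB.
Crossing each possibility with the mother AB and summing P(type AB): 1/2·1/2 + 1/2·1/2 = 1/2.
Similarly for Rh via the father's Rh distribution: P(Rh+) = 5/8.
Independent loci: 1/2 × 5/8 = 5/16.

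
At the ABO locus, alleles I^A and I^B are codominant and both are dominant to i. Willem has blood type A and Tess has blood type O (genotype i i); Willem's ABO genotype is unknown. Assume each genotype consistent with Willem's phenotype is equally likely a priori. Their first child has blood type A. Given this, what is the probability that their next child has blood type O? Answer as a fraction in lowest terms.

1/6

Possible genotypes: Willem ∈ {I^A I^A, I^A i}; Tess ∈ {i i}.
Weight each parental genotype pair by prior × P(type-A child):
  I^A I^A × i i: posterior weight 2/3; P(next child type O) = 0.
  I^A i × i i: posterior weight 1/3; P(next child type O) = 1/2.
Weighted sum = 1/6.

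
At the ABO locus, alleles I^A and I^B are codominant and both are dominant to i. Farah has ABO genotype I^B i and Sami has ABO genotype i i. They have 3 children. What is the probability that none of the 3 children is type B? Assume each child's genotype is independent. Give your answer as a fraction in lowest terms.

1/8

ABO cross I^B i × i i → 1/2 O, 1/2 B.
So P(type B) = 1/2 per child.
P(not type B) = 1/2 for one child; (1/2)^3 = 1/8.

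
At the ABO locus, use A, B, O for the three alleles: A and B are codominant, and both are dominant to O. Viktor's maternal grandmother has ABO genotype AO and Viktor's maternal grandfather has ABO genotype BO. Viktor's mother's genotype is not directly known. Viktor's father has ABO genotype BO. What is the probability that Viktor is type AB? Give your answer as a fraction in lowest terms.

Viktor's mother's ABO genotype from AO × BO: 1/4 AB, 1/4 AO, 1/4 BO, 1/4 OO.
Crossing each possibility with the father BO and summing P(type AB): 1/4·1/4 + 1/4·1/4 + 1/4·0 + 1/4·0 = 1/8.

1/8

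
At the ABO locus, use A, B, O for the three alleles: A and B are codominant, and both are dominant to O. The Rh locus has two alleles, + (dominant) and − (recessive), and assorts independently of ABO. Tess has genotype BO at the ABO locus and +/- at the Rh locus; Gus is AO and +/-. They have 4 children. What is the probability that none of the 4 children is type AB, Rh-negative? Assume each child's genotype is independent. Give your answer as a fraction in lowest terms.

50625/65536

ABO cross BO × AO → 1/4 O, 1/4 A, 1/4 B, 1/4 AB.
Rh cross +/- × +/- → 3/4 Rh+, 1/4 Rh-; so P(type AB, Rh-negative) = 1/4 × 1/4 = 1/16 per child.
P(not type AB, Rh-negative) = 15/16 for one child; (15/16)^4 = 50625/65536.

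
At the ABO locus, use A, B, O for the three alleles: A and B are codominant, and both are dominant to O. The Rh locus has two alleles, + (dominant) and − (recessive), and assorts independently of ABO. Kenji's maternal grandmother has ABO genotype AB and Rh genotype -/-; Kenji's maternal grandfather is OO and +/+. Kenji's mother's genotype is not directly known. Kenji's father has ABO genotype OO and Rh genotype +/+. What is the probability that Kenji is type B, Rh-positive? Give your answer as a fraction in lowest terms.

Kenji's mother's ABO genotype from AB × OO: 1/2 AO, 1/2 BO.
Crossing each possibility with the father OO and summing P(type B): 1/2·0 + 1/2·1/2 = 1/4.
Similarly for Rh via the mother's Rh distribution: P(Rh+) = 1.
Independent loci: 1/4 × 1 = 1/4.

1/4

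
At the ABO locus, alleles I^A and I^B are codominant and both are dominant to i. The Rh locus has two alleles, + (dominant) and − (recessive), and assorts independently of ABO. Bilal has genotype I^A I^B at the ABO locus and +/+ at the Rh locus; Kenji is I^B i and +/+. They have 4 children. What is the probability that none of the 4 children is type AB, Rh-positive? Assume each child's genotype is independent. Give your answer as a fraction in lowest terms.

81/256

ABO cross I^A I^B × I^B i → 1/4 A, 1/2 B, 1/4 AB.
Rh cross +/+ × +/+ → 1 Rh+; so P(type AB, Rh-positive) = 1/4 × 1 = 1/4 per child.
P(not type AB, Rh-positive) = 3/4 for one child; (3/4)^4 = 81/256.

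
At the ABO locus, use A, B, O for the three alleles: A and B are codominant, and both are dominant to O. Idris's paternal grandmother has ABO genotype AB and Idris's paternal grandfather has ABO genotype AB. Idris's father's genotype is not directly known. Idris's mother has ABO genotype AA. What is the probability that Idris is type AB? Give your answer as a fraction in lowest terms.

Idris's father's ABO genotype from AB × AB: 1/4 AA, 1/2 AB, 1/4 BB.
Crossing each possibility with the mother AA and summing P(type AB): 1/4·0 + 1/2·1/2 + 1/4·1 = 1/2.

1/2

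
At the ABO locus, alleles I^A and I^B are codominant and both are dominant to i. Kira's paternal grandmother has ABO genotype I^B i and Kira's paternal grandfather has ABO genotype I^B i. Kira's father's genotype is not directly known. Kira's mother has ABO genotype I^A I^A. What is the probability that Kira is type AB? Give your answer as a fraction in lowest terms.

Kira's father's ABO genotype from I^B i × I^B i: 1/4 I^B I^B, 1/2 I^B i, 1/4 i i.
Crossing each possibility with the mother I^A I^A and summing P(type AB): 1/4·1 + 1/2·1/2 + 1/4·0 = 1/2.

1/2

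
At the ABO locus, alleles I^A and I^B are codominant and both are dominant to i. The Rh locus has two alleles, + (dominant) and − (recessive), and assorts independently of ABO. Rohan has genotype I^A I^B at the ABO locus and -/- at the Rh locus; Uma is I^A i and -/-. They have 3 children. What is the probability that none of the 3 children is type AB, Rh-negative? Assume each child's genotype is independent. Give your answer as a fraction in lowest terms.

27/64

ABO cross I^A I^B × I^A i → 1/2 A, 1/4 B, 1/4 AB.
Rh cross -/- × -/- → 1 Rh-; so P(type AB, Rh-negative) = 1/4 × 1 = 1/4 per child.
P(not type AB, Rh-negative) = 3/4 for one child; (3/4)^3 = 27/64.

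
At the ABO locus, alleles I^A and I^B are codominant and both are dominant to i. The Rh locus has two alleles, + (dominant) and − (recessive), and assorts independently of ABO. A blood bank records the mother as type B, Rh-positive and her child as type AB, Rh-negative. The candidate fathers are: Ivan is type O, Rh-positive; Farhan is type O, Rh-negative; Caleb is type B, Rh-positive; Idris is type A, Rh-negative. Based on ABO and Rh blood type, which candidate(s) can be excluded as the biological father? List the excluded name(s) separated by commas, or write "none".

Ivan, Farhan, Caleb

A candidate is excluded only if no genotype consistent with his phenotype could produce a type AB, Rh-negative child with a type B, Rh-positive mother.
Ivan (type O, Rh+): no genotype consistent with that phenotype can produce a type-AB Rh- child with a type-B mother.
Farhan (type O, Rh-): no genotype consistent with that phenotype can produce a type-AB Rh- child with a type-B mother.
Caleb (type B, Rh+): no genotype consistent with that phenotype can produce a type-AB Rh- child with a type-B mother.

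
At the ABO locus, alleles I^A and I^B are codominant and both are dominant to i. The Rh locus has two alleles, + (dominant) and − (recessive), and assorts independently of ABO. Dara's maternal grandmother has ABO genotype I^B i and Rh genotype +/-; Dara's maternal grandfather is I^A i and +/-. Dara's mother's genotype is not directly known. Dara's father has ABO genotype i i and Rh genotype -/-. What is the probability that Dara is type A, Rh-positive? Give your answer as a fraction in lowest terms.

Dara's mother's ABO genotype from I^B i × I^A i: 1/4 I^A I^B, 1/4 I^A i, 1/4 I^B i, 1/4 i i.
Crossing each possibility with the father i i and summing P(type A): 1/4·1/2 + 1/4·1/2 + 1/4·0 + 1/4·0 = 1/4.
Similarly for Rh via the mother's Rh distribution: P(Rh+) = 1/2.
Independent loci: 1/4 × 1/2 = 1/8.

1/8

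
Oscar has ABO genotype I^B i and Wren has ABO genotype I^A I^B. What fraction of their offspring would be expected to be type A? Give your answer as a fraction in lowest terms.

1/4

ABO cross I^B i × I^A I^B → offspring phenotypes: 1/4 A, 1/2 B, 1/4 AB.
So P(type A) = 1/4.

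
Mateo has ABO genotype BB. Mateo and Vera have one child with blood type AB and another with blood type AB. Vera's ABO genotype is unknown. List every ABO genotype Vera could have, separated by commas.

AA, AB, AO

For each candidate genotype of Vera, check whether crossing it with BB can produce every observed child phenotype.
  AA → possible child types {AB} ✓
  AB → possible child types {B, AB} ✓
  AO → possible child types {B, AB} ✓
  BB → possible child types {B} ✗
  BO → possible child types {B} ✗
  OO → possible child types {B} ✗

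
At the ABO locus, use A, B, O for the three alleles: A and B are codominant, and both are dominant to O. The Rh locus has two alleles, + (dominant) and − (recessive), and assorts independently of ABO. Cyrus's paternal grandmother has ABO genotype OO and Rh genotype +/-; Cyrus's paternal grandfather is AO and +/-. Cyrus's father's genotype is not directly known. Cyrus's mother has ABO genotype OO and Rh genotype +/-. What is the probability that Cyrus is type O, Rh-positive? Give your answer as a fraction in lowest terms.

Cyrus's father's ABO genotype from OO × AO: 1/2 AO, 1/2 OO.
Crossing each possibility with the mother OO and summing P(type O): 1/2·1/2 + 1/2·1 = 3/4.
Similarly for Rh via the father's Rh distribution: P(Rh+) = 3/4.
Independent loci: 3/4 × 3/4 = 9/16.

9/16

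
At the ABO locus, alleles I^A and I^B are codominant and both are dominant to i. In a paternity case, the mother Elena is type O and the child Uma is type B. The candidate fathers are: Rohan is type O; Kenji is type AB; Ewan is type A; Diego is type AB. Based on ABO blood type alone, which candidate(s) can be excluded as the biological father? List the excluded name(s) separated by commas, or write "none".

Rohan, Ewan

A candidate is excluded only if no genotype consistent with his phenotype could produce a type B child with a type O mother.
Rohan (type O): no genotype consistent with that phenotype can produce a type-B child with a type-O mother.
Ewan (type A): no genotype consistent with that phenotype can produce a type-B child with a type-O mother.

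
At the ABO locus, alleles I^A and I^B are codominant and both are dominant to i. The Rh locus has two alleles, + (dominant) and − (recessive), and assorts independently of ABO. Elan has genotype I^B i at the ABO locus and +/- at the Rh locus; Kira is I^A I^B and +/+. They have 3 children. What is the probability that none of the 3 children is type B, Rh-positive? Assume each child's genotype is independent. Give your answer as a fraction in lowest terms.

1/8

ABO cross I^B i × I^A I^B → 1/4 A, 1/2 B, 1/4 AB.
Rh cross +/- × +/+ → 1 Rh+; so P(type B, Rh-positive) = 1/2 × 1 = 1/2 per child.
P(not type B, Rh-positive) = 1/2 for one child; (1/2)^3 = 1/8.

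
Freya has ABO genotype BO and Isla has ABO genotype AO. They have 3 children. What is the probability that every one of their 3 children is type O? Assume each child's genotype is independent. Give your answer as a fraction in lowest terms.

ABO cross BO × AO → 1/4 O, 1/4 A, 1/4 B, 1/4 AB.
So P(type O) = 1/4 per child.
All 3 independent: (1/4)^3 = 1/64.

1/64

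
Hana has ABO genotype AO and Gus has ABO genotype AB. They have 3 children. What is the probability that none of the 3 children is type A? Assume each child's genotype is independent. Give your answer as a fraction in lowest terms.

ABO cross AO × AB → 1/2 A, 1/4 B, 1/4 AB.
So P(type A) = 1/2 per child.
P(not type A) = 1/2 for one child; (1/2)^3 = 1/8.

1/8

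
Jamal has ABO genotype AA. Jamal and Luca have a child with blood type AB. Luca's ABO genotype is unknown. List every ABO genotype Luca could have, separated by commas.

For each candidate genotype of Luca, check whether crossing it with AA can produce every observed child phenotype.
  AA → possible child types {A} ✗
  AB → possible child types {A, AB} ✓
  AO → possible child types {A} ✗
  BB → possible child types {AB} ✓
  BO → possible child types {A, AB} ✓
  OO → possible child types {A} ✗

AB, BB, BO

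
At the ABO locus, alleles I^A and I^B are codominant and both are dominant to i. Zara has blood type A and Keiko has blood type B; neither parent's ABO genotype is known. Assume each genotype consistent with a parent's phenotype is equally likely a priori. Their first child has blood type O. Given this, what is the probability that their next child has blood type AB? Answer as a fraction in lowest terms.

1/4

Possible genotypes: Zara ∈ {I^A I^A, I^A i}; Keiko ∈ {I^B I^B, I^B i}.
Weight each parental genotype pair by prior × P(type-O child):
  I^A i × I^B i: posterior weight 1; P(next child type AB) = 1/4.
Weighted sum = 1/4.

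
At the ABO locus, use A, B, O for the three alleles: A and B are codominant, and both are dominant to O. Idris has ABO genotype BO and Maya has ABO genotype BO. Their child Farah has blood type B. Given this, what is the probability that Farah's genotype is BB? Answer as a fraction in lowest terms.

Cross BO × BO → 1/4 BB, 1/2 BO, 1/4 OO.
Type-B genotypes among offspring: BB (1/4), BO (1/2); total 3/4.
P(BB | type B) = (1/4) / (3/4) = 1/3.

1/3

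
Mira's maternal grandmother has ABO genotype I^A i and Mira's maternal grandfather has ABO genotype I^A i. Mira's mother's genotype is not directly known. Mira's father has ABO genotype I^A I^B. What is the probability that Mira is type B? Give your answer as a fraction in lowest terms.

1/4

Mira's mother's ABO genotype from I^A i × I^A i: 1/4 I^A I^A, 1/2 I^A i, 1/4 i i.
Crossing each possibility with the father I^A I^B and summing P(type B): 1/4·0 + 1/2·1/4 + 1/4·1/2 = 1/4.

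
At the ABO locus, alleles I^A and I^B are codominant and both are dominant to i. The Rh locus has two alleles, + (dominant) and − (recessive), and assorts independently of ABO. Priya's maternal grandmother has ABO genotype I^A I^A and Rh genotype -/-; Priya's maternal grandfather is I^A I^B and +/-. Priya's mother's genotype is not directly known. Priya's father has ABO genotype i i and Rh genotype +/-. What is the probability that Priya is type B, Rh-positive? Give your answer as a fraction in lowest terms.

Priya's mother's ABO genotype from I^A I^A × I^A I^B: 1/2 I^A I^A, 1/2 I^A I^B.
Crossing each possibility with the father i i and summing P(type B): 1/2·0 + 1/2·1/2 = 1/4.
Similarly for Rh via the mother's Rh distribution: P(Rh+) = 5/8.
Independent loci: 1/4 × 5/8 = 5/32.

5/32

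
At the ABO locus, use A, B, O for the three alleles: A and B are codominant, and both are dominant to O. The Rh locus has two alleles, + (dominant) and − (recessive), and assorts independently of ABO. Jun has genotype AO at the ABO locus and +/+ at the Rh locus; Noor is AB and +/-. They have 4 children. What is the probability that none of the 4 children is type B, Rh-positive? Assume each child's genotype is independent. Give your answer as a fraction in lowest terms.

ABO cross AO × AB → 1/2 A, 1/4 B, 1/4 AB.
Rh cross +/+ × +/- → 1 Rh+; so P(type B, Rh-positive) = 1/4 × 1 = 1/4 per child.
P(not type B, Rh-positive) = 3/4 for one child; (3/4)^4 = 81/256.

81/256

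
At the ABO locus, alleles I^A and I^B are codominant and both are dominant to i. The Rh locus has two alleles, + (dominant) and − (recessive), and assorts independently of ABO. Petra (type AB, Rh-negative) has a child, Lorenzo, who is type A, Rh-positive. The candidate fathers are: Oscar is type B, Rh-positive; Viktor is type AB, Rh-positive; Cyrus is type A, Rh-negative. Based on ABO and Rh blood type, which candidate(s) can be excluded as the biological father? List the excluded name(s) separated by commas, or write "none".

A candidate is excluded only if no genotype consistent with his phenotype could produce a type A, Rh-positive child with a type AB, Rh-negative mother.
Cyrus (type A, Rh-): no genotype consistent with that phenotype can produce a type-A Rh+ child with a type-AB mother.

Cyrus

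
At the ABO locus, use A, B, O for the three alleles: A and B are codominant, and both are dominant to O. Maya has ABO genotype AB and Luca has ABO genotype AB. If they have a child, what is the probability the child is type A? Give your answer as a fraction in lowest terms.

ABO cross AB × AB → offspring phenotypes: 1/4 A, 1/4 B, 1/2 AB.
So P(type A) = 1/4.

1/4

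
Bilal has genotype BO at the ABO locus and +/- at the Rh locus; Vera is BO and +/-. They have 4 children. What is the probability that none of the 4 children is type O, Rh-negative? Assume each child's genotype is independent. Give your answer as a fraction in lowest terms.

ABO cross BO × BO → 1/4 O, 3/4 B.
Rh cross +/- × +/- → 3/4 Rh+, 1/4 Rh-; so P(type O, Rh-negative) = 1/4 × 1/4 = 1/16 per child.
P(not type O, Rh-negative) = 15/16 for one child; (15/16)^4 = 50625/65536.

50625/65536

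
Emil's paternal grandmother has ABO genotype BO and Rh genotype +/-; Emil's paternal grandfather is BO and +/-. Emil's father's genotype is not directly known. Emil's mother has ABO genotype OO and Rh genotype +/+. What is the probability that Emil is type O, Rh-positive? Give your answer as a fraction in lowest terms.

Emil's father's ABO genotype from BO × BO: 1/4 BB, 1/2 BO, 1/4 OO.
Crossing each possibility with the mother OO and summing P(type O): 1/4·0 + 1/2·1/2 + 1/4·1 = 1/2.
Similarly for Rh via the father's Rh distribution: P(Rh+) = 1.
Independent loci: 1/2 × 1 = 1/2.

1/2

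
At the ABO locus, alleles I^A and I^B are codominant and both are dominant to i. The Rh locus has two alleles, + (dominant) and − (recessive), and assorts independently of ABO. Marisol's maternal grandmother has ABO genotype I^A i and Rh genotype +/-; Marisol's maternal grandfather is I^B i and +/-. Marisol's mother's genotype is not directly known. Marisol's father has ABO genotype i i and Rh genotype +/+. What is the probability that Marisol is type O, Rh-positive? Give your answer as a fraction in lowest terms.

1/2

Marisol's mother's ABO genotype from I^A i × I^B i: 1/4 I^A I^B, 1/4 I^A i, 1/4 I^B i, 1/4 i i.
Crossing each possibility with the father i i and summing P(type O): 1/4·0 + 1/4·1/2 + 1/4·1/2 + 1/4·1 = 1/2.
Similarly for Rh via the mother's Rh distribution: P(Rh+) = 1.
Independent loci: 1/2 × 1 = 1/2.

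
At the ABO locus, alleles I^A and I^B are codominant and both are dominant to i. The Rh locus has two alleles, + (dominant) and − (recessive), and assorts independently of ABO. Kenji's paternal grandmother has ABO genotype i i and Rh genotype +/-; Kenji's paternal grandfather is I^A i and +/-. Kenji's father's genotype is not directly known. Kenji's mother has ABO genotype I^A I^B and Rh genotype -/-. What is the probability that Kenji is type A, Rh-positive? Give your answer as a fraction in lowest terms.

Kenji's father's ABO genotype from i i × I^A i: 1/2 I^A i, 1/2 i i.
Crossing each possibility with the mother I^A I^B and summing P(type A): 1/2·1/2 + 1/2·1/2 = 1/2.
Similarly for Rh via the father's Rh distribution: P(Rh+) = 1/2.
Independent loci: 1/2 × 1/2 = 1/4.

1/4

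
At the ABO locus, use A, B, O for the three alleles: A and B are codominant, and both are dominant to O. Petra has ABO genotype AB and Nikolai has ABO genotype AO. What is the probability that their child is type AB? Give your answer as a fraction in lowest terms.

ABO cross AB × AO → offspring phenotypes: 1/2 A, 1/4 B, 1/4 AB.
So P(type AB) = 1/4.

1/4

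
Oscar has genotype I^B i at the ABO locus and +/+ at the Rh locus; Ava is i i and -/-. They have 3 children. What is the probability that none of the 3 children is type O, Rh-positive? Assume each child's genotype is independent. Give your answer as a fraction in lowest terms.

ABO cross I^B i × i i → 1/2 O, 1/2 B.
Rh cross +/+ × -/- → 1 Rh+; so P(type O, Rh-positive) = 1/2 × 1 = 1/2 per child.
P(not type O, Rh-positive) = 1/2 for one child; (1/2)^3 = 1/8.

1/8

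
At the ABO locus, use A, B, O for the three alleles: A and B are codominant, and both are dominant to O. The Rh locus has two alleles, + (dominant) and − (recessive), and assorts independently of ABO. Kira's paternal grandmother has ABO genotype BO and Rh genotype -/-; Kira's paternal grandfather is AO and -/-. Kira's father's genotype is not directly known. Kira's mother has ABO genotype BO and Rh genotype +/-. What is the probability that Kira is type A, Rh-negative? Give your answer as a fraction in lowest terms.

1/16

Kira's father's ABO genotype from BO × AO: 1/4 AB, 1/4 AO, 1/4 BO, 1/4 OO.
Crossing each possibility with the mother BO and summing P(type A): 1/4·1/4 + 1/4·1/4 + 1/4·0 + 1/4·0 = 1/8.
Similarly for Rh via the father's Rh distribution: P(Rh-) = 1/2.
Independent loci: 1/8 × 1/2 = 1/16.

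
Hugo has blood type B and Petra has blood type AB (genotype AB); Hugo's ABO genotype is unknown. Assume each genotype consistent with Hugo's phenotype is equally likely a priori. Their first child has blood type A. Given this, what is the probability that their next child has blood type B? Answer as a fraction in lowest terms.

Possible genotypes: Hugo ∈ {BB, BO}; Petra ∈ {AB}.
Weight each parental genotype pair by prior × P(type-A child):
  BO × AB: posterior weight 1; P(next child type B) = 1/2.
Weighted sum = 1/2.

1/2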